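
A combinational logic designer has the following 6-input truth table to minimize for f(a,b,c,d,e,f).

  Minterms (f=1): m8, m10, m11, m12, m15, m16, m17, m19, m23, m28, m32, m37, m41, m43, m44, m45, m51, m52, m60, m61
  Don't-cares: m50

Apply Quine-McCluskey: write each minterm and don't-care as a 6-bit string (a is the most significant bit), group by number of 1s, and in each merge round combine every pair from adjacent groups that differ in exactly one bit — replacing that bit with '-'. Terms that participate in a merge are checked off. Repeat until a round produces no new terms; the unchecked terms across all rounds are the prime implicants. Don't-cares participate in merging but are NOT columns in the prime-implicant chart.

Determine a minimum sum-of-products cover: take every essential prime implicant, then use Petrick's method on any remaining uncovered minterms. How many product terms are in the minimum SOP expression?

11

Round 0: 001000✓ 001010✓ 001011✓ 001100✓ 001111✓ 010000✓ 010001✓ 010011✓ 010111✓ 011100✓ 100000 100101✓ 101001✓ 101011✓ 101100✓ 101101✓ 110010✓ 110011✓ 110100✓ 111100✓ 111101✓
Round 1: -01011 -01100✓ -10011 -11100✓ 0-1100✓ 001-00 001-11 0010-0 00101- 010-11 0100-1 01000- 1-1100✓ 1-1101✓ 10-101 101-01 1010-1 10110-✓ 11-100 11001- 11110-✓
Round 2: --1100 1-110-
PIs = {--1100, -01011, -10011, 001-00, 001-11, 0010-0, 00101-, 010-11, 0100-1, 01000-, 1-110-, 10-101, 100000, 101-01, 1010-1, 11-100, 11001-}
Coverage chart:
  m8: 001-00,0010-0
  m10: 0010-0,00101-
  m11: -01011,001-11,00101-
  m12: --1100,001-00
  m15: 001-11 ←essential
  m16: 01000- ←essential
  m17: 0100-1,01000-
  m19: -10011,010-11,0100-1
  m23: 010-11 ←essential
  m28: --1100 ←essential
  m32: 100000 ←essential
  m37: 10-101 ←essential
  m41: 101-01,1010-1
  m43: -01011,1010-1
  m44: --1100,1-110-
  m45: 1-110-,10-101,101-01
  m51: -10011,11001-
  m52: 11-100 ←essential
  m60: --1100,1-110-,11-100
  m61: 1-110- ←essential
Essential: --1100, 001-11, 010-11, 01000-, 1-110-, 10-101, 100000, 11-100
Petrick residual → -10011, 0010-0, 1010-1
Min cover (11 terms): cde'f' + bc'd'ef + a'b'cef + a'b'cd'f' + a'bc'ef + a'bc'd'e' + acde' + ab'de'f + ab'c'd'e'f' + ab'cd'f + abde'f'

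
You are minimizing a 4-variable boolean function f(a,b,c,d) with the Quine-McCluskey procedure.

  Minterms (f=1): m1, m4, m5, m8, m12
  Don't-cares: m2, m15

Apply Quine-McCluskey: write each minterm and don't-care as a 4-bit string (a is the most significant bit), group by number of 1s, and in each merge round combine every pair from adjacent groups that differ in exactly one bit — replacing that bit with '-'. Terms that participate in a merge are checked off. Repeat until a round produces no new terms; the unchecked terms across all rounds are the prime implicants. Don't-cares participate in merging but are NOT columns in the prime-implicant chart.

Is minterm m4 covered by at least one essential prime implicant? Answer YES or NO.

[col 0] 0001*, 0010, 0100*, 0101*, 1000*, 1100*, 1111
[col 1] -100, 0-01, 010-, 1-00
Prime implicants: -100, 0-01, 0010, 010-, 1-00, 1111
PI chart (minterm → PIs covering it):
  1 | 0-01  (sole → essential)
  4 | -100,010-
  5 | 0-01,010-
  8 | 1-00  (sole → essential)
  12 | -100,1-00
Essential prime implicants: 0-01, 1-00

NO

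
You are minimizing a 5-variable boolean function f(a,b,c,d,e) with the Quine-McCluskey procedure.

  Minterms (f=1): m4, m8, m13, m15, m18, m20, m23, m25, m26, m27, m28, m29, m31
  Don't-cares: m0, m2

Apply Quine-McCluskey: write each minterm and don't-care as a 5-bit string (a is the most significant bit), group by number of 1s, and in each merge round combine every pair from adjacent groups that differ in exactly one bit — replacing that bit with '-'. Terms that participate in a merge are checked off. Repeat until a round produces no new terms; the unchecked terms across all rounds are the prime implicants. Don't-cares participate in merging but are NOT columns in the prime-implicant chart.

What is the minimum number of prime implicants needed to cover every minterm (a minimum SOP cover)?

Round 0: 00000✓ 00010✓ 00100✓ 01000✓ 01101✓ 01111✓ 10010✓ 10100✓ 10111✓ 11001✓ 11010✓ 11011✓ 11100✓ 11101✓ 11111✓
Round 1: -0010 -0100 -1101✓ -1111✓ 0-000 00-00 000-0 011-1✓ 1-010 1-100 1-111 11-01✓ 11-11✓ 110-1✓ 1101- 111-1✓ 1110-
Round 2: -11-1 11--1
PIs = {-0010, -0100, -11-1, 0-000, 00-00, 000-0, 1-010, 1-100, 1-111, 11--1, 1101-, 1110-}
Coverage chart:
  m4: -0100,00-00
  m8: 0-000 ←essential
  m13: -11-1 ←essential
  m15: -11-1 ←essential
  m18: -0010,1-010
  m20: -0100,1-100
  m23: 1-111 ←essential
  m25: 11--1 ←essential
  m26: 1-010,1101-
  m27: 11--1,1101-
  m28: 1-100,1110-
  m29: -11-1,11--1,1110-
  m31: -11-1,1-111,11--1
Essential: -11-1, 0-000, 1-111, 11--1
Petrick residual → -0100, 1-010, 1-100
Min cover (7 terms): b'cd'e' + bce + a'c'd'e' + ac'de' + acd'e' + acde + abe

7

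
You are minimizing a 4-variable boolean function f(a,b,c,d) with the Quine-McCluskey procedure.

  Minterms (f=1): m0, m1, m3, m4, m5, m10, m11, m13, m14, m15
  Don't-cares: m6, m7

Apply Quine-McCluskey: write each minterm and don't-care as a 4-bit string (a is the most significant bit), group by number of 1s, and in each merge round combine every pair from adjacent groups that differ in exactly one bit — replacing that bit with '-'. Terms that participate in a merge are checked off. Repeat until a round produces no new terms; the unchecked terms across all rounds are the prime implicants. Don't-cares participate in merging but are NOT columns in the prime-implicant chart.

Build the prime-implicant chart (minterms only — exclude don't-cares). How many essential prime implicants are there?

3

size-2^0 implicants → 0000(✓)  0001(✓)  0011(✓)  0100(✓)  0101(✓)  0110(✓)  0111(✓)  1010(✓)  1011(✓)  1101(✓)  1110(✓)  1111(✓)
size-2^1 implicants → -011(✓)  -101(✓)  -110(✓)  -111(✓)  0-00(✓)  0-01(✓)  0-11(✓)  00-1(✓)  000-(✓)  01-0(✓)  01-1(✓)  010-(✓)  011-(✓)  1-10(✓)  1-11(✓)  101-(✓)  11-1(✓)  111-(✓)
size-2^2 implicants → --11  -1-1  -11-  0--1  0-0-  01--  1-1-
Unchecked terms (primes): --11, -1-1, -11-, 0--1, 0-0-, 01--, 1-1-
Minterm coverage:
  m0 ⊆ 0-0- [E]
  m1 ⊆ 0--1,0-0-
  m3 ⊆ --11,0--1
  m4 ⊆ 0-0-,01--
  m5 ⊆ -1-1,0--1,0-0-,01--
  m10 ⊆ 1-1- [E]
  m11 ⊆ --11,1-1-
  m13 ⊆ -1-1 [E]
  m14 ⊆ -11-,1-1-
  m15 ⊆ --11,-1-1,-11-,1-1-
E = {-1-1, 0-0-, 1-1-}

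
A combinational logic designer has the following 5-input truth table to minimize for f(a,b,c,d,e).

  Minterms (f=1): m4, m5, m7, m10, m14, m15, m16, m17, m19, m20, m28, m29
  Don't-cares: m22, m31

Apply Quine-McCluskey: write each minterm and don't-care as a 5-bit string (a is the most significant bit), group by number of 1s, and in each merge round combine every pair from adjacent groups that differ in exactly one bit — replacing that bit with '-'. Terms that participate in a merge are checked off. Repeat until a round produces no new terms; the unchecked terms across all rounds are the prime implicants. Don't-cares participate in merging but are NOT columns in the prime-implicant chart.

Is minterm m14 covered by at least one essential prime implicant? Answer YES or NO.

Round 0: 00100✓ 00101✓ 00111✓ 01010✓ 01110✓ 01111✓ 10000✓ 10001✓ 10011✓ 10100✓ 10110✓ 11100✓ 11101✓ 11111✓
Round 1: -0100 -1111 0-111 001-1 0010- 01-10 0111- 1-100 10-00 100-1 1000- 101-0 111-1 1110-
PIs = {-0100, -1111, 0-111, 001-1, 0010-, 01-10, 0111-, 1-100, 10-00, 100-1, 1000-, 101-0, 111-1, 1110-}
Coverage chart:
  m4: -0100,0010-
  m5: 001-1,0010-
  m7: 0-111,001-1
  m10: 01-10 ←essential
  m14: 01-10,0111-
  m15: -1111,0-111,0111-
  m16: 10-00,1000-
  m17: 100-1,1000-
  m19: 100-1 ←essential
  m20: -0100,1-100,10-00,101-0
  m28: 1-100,1110-
  m29: 111-1,1110-
Essential: 01-10, 100-1

YES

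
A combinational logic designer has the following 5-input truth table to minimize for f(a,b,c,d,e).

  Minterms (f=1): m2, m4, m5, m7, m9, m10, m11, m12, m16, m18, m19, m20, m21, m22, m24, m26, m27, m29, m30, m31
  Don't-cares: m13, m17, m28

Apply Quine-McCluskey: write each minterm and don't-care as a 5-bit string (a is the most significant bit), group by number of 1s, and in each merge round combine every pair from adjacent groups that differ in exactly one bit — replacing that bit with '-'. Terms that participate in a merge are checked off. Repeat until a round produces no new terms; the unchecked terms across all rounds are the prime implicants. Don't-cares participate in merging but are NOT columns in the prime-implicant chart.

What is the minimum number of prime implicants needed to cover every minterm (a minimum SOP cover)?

[col 0] 00010*, 00100*, 00101*, 00111*, 01001*, 01010*, 01011*, 01100*, 01101*, 10000*, 10001*, 10010*, 10011*, 10100*, 10101*, 10110*, 11000*, 11010*, 11011*, 11100*, 11101*, 11110*, 11111*
[col 1] -0010*, -0100*, -0101*, -1010*, -1011*, -1100*, -1101*, 0-010*, 0-100*, 0-101*, 001-1, 0010-*, 01-01, 010-1, 0101-*, 0110-*, 1-000*, 1-010*, 1-011*, 1-100*, 1-101*, 1-110*, 10-00*, 10-01*, 10-10*, 100-0*, 100-1*, 1000-*, 1001-*, 101-0*, 1010-*, 11-00*, 11-10*, 11-11*, 110-0*, 1101-*, 111-0*, 111-1*, 1110-*, 1111-*
[col 2] --010, --100*, --101*, -010-*, -101-, -110-*, 0-10-*, 1--00*, 1--10*, 1-0-0*, 1-01-, 1-1-0*, 1-10-*, 10--0*, 10-0-, 100--, 11--0*, 11-1-, 111--
[col 3] --10-, 1---0
Prime implicants: --010, --10-, -101-, 001-1, 01-01, 010-1, 1---0, 1-01-, 10-0-, 100--, 11-1-, 111--
PI chart (minterm → PIs covering it):
  2 | --010  (sole → essential)
  4 | --10-  (sole → essential)
  5 | --10-,001-1
  7 | 001-1  (sole → essential)
  9 | 01-01,010-1
  10 | --010,-101-
  11 | -101-,010-1
  12 | --10-  (sole → essential)
  16 | 1---0,10-0-,100--
  18 | --010,1---0,1-01-,100--
  19 | 1-01-,100--
  20 | --10-,1---0,10-0-
  21 | --10-,10-0-
  22 | 1---0  (sole → essential)
  24 | 1---0  (sole → essential)
  26 | --010,-101-,1---0,1-01-,11-1-
  27 | -101-,1-01-,11-1-
  29 | --10-,111--
  30 | 1---0,11-1-,111--
  31 | 11-1-,111--
Essential prime implicants: --010, --10-, 001-1, 1---0
Petrick residual → 010-1, 1-01-, 11-1-
Minimum SOP uses 7 PIs: c'de' + cd' + a'b'ce + a'bc'e + ae' + ac'd + abd

7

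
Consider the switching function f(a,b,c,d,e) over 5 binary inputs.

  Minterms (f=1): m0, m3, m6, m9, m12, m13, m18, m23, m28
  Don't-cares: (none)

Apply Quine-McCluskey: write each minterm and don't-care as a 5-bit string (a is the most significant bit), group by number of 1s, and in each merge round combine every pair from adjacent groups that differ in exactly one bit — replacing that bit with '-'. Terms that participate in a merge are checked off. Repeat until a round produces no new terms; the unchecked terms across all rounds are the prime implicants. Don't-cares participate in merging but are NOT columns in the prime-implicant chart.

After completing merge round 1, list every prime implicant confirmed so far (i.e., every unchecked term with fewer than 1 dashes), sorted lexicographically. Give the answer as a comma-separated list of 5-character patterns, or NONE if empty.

00000, 00011, 00110, 10010, 10111

Round 0: 00000 00011 00110 01001✓ 01100✓ 01101✓ 10010 10111 11100✓
Round 1: -1100 01-01 0110-
PIs = {-1100, 00000, 00011, 00110, 01-01, 0110-, 10010, 10111}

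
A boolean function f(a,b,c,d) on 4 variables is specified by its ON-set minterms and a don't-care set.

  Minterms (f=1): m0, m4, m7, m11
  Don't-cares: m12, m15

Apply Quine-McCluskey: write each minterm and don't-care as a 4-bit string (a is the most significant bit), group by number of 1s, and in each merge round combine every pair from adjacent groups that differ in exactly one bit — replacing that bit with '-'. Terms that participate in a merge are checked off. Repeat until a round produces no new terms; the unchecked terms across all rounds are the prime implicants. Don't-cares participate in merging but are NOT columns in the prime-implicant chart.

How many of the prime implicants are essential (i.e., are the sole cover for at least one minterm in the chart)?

3

size-2^0 implicants → 0000(✓)  0100(✓)  0111(✓)  1011(✓)  1100(✓)  1111(✓)
size-2^1 implicants → -100  -111  0-00  1-11
Unchecked terms (primes): -100, -111, 0-00, 1-11
Minterm coverage:
  m0 ⊆ 0-00 [E]
  m4 ⊆ -100,0-00
  m7 ⊆ -111 [E]
  m11 ⊆ 1-11 [E]
E = {-111, 0-00, 1-11}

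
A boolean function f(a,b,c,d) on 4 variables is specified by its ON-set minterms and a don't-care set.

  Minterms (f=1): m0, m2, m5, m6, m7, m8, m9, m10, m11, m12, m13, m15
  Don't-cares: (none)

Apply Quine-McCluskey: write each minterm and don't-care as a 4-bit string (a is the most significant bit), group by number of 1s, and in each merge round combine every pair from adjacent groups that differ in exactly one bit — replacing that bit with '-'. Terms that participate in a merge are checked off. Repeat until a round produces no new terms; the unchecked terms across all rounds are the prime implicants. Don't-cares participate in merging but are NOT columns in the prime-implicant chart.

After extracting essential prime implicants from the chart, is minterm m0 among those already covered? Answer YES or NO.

YES

Round 0: 0000✓ 0010✓ 0101✓ 0110✓ 0111✓ 1000✓ 1001✓ 1010✓ 1011✓ 1100✓ 1101✓ 1111✓
Round 1: -000✓ -010✓ -101✓ -111✓ 0-10 00-0✓ 01-1✓ 011- 1-00✓ 1-01✓ 1-11✓ 10-0✓ 10-1✓ 100-✓ 101-✓ 11-1✓ 110-✓
Round 2: -0-0 -1-1 1--1 1-0- 10--
PIs = {-0-0, -1-1, 0-10, 011-, 1--1, 1-0-, 10--}
Coverage chart:
  m0: -0-0 ←essential
  m2: -0-0,0-10
  m5: -1-1 ←essential
  m6: 0-10,011-
  m7: -1-1,011-
  m8: -0-0,1-0-,10--
  m9: 1--1,1-0-,10--
  m10: -0-0,10--
  m11: 1--1,10--
  m12: 1-0- ←essential
  m13: -1-1,1--1,1-0-
  m15: -1-1,1--1
Essential: -0-0, -1-1, 1-0-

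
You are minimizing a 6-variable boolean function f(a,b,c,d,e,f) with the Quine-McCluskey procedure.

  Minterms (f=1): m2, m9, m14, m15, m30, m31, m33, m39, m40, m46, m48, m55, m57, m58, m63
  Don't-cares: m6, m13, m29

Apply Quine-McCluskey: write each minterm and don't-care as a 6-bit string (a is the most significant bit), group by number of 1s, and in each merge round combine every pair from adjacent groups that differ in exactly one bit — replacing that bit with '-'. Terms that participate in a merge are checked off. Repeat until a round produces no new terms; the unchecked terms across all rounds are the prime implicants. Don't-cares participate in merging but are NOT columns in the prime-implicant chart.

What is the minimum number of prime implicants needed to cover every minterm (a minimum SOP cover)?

[col 0] 000010*, 000110*, 001001*, 001101*, 001110*, 001111*, 011101*, 011110*, 011111*, 100001, 100111*, 101000, 101110*, 110000, 110111*, 111001, 111010, 111111*
[col 1] -01110, -11111, 0-1101*, 0-1110*, 0-1111*, 00-110, 000-10, 001-01, 0011-1*, 00111-*, 0111-1*, 01111-*, 1-0111, 11-111
[col 2] 0-11-1, 0-111-
Prime implicants: -01110, -11111, 0-11-1, 0-111-, 00-110, 000-10, 001-01, 1-0111, 100001, 101000, 11-111, 110000, 111001, 111010
PI chart (minterm → PIs covering it):
  2 | 000-10  (sole → essential)
  9 | 001-01  (sole → essential)
  14 | -01110,0-111-,00-110
  15 | 0-11-1,0-111-
  30 | 0-111-  (sole → essential)
  31 | -11111,0-11-1,0-111-
  33 | 100001  (sole → essential)
  39 | 1-0111  (sole → essential)
  40 | 101000  (sole → essential)
  46 | -01110  (sole → essential)
  48 | 110000  (sole → essential)
  55 | 1-0111,11-111
  57 | 111001  (sole → essential)
  58 | 111010  (sole → essential)
  63 | -11111,11-111
Essential prime implicants: -01110, 0-111-, 000-10, 001-01, 1-0111, 100001, 101000, 110000, 111001, 111010
Petrick residual → -11111
Minimum SOP uses 11 PIs: b'cdef' + bcdef + a'cde + a'b'c'ef' + a'b'ce'f + ac'def + ab'c'd'e'f + ab'cd'e'f' + abc'd'e'f' + abcd'e'f + abcd'ef'

11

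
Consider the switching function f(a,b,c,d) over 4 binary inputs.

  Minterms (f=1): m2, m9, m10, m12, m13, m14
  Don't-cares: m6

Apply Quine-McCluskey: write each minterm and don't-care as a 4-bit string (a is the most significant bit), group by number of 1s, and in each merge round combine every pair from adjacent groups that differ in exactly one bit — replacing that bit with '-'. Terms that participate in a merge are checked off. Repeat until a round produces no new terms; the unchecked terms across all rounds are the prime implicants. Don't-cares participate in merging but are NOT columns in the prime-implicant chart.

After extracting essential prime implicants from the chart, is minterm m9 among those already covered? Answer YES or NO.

size-2^0 implicants → 0010(✓)  0110(✓)  1001(✓)  1010(✓)  1100(✓)  1101(✓)  1110(✓)
size-2^1 implicants → -010(✓)  -110(✓)  0-10(✓)  1-01  1-10(✓)  11-0  110-
size-2^2 implicants → --10
Unchecked terms (primes): --10, 1-01, 11-0, 110-
Minterm coverage:
  m2 ⊆ --10 [E]
  m9 ⊆ 1-01 [E]
  m10 ⊆ --10 [E]
  m12 ⊆ 11-0,110-
  m13 ⊆ 1-01,110-
  m14 ⊆ --10,11-0
E = {--10, 1-01}

YES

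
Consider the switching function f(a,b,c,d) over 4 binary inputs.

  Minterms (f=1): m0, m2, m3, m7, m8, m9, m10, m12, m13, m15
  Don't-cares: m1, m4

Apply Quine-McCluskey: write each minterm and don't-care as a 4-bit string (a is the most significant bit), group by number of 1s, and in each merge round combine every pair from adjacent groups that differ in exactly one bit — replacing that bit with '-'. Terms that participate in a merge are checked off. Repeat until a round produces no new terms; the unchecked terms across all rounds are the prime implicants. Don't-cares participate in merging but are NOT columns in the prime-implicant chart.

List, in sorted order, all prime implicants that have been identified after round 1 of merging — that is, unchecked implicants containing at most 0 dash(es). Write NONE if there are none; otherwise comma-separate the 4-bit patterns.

Round 0: 0000✓ 0001✓ 0010✓ 0011✓ 0100✓ 0111✓ 1000✓ 1001✓ 1010✓ 1100✓ 1101✓ 1111✓
Round 1: -000✓ -001✓ -010✓ -100✓ -111 0-00✓ 0-11 00-0✓ 00-1✓ 000-✓ 001-✓ 1-00✓ 1-01✓ 10-0✓ 100-✓ 11-1 110-✓
Round 2: --00 -0-0 -00- 00-- 1-0-
PIs = {--00, -0-0, -00-, -111, 0-11, 00--, 1-0-, 11-1}

NONE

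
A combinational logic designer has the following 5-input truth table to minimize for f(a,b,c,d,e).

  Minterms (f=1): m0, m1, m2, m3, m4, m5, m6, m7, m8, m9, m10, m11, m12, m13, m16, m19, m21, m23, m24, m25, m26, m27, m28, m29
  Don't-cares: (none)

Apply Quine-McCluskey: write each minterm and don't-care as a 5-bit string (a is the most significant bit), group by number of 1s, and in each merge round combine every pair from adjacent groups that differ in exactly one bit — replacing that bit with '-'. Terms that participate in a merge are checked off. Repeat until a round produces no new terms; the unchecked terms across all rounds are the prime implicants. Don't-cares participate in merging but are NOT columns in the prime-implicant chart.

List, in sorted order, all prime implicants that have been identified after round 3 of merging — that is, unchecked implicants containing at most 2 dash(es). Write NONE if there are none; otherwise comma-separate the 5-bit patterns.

size-2^0 implicants → 00000(✓)  00001(✓)  00010(✓)  00011(✓)  00100(✓)  00101(✓)  00110(✓)  00111(✓)  01000(✓)  01001(✓)  01010(✓)  01011(✓)  01100(✓)  01101(✓)  10000(✓)  10011(✓)  10101(✓)  10111(✓)  11000(✓)  11001(✓)  11010(✓)  11011(✓)  11100(✓)  11101(✓)
size-2^1 implicants → -0000(✓)  -0011(✓)  -0101(✓)  -0111(✓)  -1000(✓)  -1001(✓)  -1010(✓)  -1011(✓)  -1100(✓)  -1101(✓)  0-000(✓)  0-001(✓)  0-010(✓)  0-011(✓)  0-100(✓)  0-101(✓)  00-00(✓)  00-01(✓)  00-10(✓)  00-11(✓)  000-0(✓)  000-1(✓)  0000-(✓)  0001-(✓)  001-0(✓)  001-1(✓)  0010-(✓)  0011-(✓)  01-00(✓)  01-01(✓)  010-0(✓)  010-1(✓)  0100-(✓)  0101-(✓)  0110-(✓)  1-000(✓)  1-011(✓)  1-101(✓)  10-11(✓)  101-1(✓)  11-00(✓)  11-01(✓)  110-0(✓)  110-1(✓)  1100-(✓)  1101-(✓)  1110-(✓)
size-2^2 implicants → --000  --011  --101  -0-11  -01-1  -1-00(✓)  -1-01(✓)  -10-0(✓)  -10-1(✓)  -100-(✓)  -101-(✓)  -110-(✓)  0--00(✓)  0--01(✓)  0-0-0(✓)  0-0-1(✓)  0-00-(✓)  0-01-(✓)  0-10-(✓)  00--0(✓)  00--1(✓)  00-0-(✓)  00-1-(✓)  000--(✓)  001--(✓)  01-0-(✓)  010--(✓)  11-0-(✓)  110--(✓)
size-2^3 implicants → -1-0-  -10--  0--0-  0-0--  00---
Unchecked terms (primes): --000, --011, --101, -0-11, -01-1, -1-0-, -10--, 0--0-, 0-0--, 00---

--000, --011, --101, -0-11, -01-1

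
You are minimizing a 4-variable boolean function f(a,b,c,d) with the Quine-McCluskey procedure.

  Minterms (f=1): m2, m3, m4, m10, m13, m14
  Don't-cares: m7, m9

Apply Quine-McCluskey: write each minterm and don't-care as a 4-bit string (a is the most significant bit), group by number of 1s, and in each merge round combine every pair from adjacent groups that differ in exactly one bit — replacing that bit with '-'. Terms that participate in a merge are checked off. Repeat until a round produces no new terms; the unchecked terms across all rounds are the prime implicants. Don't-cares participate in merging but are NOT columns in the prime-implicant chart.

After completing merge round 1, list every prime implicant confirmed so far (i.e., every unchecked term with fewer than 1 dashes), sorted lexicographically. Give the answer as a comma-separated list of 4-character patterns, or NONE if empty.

Round 0: 0010✓ 0011✓ 0100 0111✓ 1001✓ 1010✓ 1101✓ 1110✓
Round 1: -010 0-11 001- 1-01 1-10
PIs = {-010, 0-11, 001-, 0100, 1-01, 1-10}

0100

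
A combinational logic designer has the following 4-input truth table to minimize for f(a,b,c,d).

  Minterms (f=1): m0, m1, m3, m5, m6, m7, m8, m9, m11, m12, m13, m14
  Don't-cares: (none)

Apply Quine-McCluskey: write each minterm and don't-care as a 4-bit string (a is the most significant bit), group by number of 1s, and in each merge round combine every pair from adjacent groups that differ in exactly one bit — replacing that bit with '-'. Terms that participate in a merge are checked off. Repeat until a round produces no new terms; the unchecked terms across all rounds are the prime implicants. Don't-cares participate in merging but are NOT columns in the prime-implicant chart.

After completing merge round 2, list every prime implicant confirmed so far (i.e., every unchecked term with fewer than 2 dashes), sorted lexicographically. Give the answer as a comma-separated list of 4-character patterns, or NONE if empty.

Round 0: 0000✓ 0001✓ 0011✓ 0101✓ 0110✓ 0111✓ 1000✓ 1001✓ 1011✓ 1100✓ 1101✓ 1110✓
Round 1: -000✓ -001✓ -011✓ -101✓ -110 0-01✓ 0-11✓ 00-1✓ 000-✓ 01-1✓ 011- 1-00✓ 1-01✓ 10-1✓ 100-✓ 11-0 110-✓
Round 2: --01 -0-1 -00- 0--1 1-0-
PIs = {--01, -0-1, -00-, -110, 0--1, 011-, 1-0-, 11-0}

-110, 011-, 11-0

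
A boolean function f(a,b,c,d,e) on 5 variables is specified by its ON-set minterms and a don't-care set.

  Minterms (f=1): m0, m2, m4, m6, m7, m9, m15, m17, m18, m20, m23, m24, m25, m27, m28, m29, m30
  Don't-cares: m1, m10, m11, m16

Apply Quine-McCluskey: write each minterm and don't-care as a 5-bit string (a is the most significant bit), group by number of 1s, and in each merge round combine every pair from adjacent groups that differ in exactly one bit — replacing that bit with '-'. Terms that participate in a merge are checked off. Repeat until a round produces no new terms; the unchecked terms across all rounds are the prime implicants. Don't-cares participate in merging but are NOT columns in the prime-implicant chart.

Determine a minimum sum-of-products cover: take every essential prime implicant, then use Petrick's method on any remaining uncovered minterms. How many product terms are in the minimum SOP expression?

Round 0: 00000✓ 00001✓ 00010✓ 00100✓ 00110✓ 00111✓ 01001✓ 01010✓ 01011✓ 01111✓ 10000✓ 10001✓ 10010✓ 10100✓ 10111✓ 11000✓ 11001✓ 11011✓ 11100✓ 11101✓ 11110✓
Round 1: -0000✓ -0001✓ -0010✓ -0100✓ -0111 -1001✓ -1011✓ 0-001✓ 0-010 0-111 00-00✓ 00-10✓ 000-0✓ 0000-✓ 001-0✓ 0011- 01-11 010-1✓ 0101- 1-000✓ 1-001✓ 1-100✓ 10-00✓ 100-0✓ 1000-✓ 11-00✓ 11-01✓ 110-1✓ 1100-✓ 111-0 1110-✓
Round 2: --001 -0-00 -00-0 -000- -10-1 00--0 1--00 1-00- 11-0-
PIs = {--001, -0-00, -00-0, -000-, -0111, -10-1, 0-010, 0-111, 00--0, 0011-, 01-11, 0101-, 1--00, 1-00-, 11-0-, 111-0}
Coverage chart:
  m0: -0-00,-00-0,-000-,00--0
  m2: -00-0,0-010,00--0
  m4: -0-00,00--0
  m6: 00--0,0011-
  m7: -0111,0-111,0011-
  m9: --001,-10-1
  m15: 0-111,01-11
  m17: --001,-000-,1-00-
  m18: -00-0 ←essential
  m20: -0-00,1--00
  m23: -0111 ←essential
  m24: 1--00,1-00-,11-0-
  m25: --001,-10-1,1-00-,11-0-
  m27: -10-1 ←essential
  m28: 1--00,11-0-,111-0
  m29: 11-0- ←essential
  m30: 111-0 ←essential
Essential: -00-0, -0111, -10-1, 11-0-, 111-0
Petrick residual → --001, -0-00, 0-111, 00--0
Min cover (9 terms): c'd'e + b'd'e' + b'c'e' + b'cde + bc'e + a'cde + a'b'e' + abd' + abce'

9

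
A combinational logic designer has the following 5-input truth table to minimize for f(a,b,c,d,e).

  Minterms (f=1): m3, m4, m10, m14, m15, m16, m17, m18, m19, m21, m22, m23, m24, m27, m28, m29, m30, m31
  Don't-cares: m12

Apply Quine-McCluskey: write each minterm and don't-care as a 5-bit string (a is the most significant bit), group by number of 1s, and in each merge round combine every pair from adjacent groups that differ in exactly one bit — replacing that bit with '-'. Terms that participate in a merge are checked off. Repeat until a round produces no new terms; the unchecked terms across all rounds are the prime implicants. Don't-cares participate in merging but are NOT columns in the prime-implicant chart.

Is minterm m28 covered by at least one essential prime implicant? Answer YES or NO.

NO

size-2^0 implicants → 00011(✓)  00100(✓)  01010(✓)  01100(✓)  01110(✓)  01111(✓)  10000(✓)  10001(✓)  10010(✓)  10011(✓)  10101(✓)  10110(✓)  10111(✓)  11000(✓)  11011(✓)  11100(✓)  11101(✓)  11110(✓)  11111(✓)
size-2^1 implicants → -0011  -1100(✓)  -1110(✓)  -1111(✓)  0-100  01-10  011-0(✓)  0111-(✓)  1-000  1-011(✓)  1-101(✓)  1-110(✓)  1-111(✓)  10-01(✓)  10-10(✓)  10-11(✓)  100-0(✓)  100-1(✓)  1000-(✓)  1001-(✓)  101-1(✓)  1011-(✓)  11-00  11-11(✓)  111-0(✓)  111-1(✓)  1110-(✓)  1111-(✓)
size-2^2 implicants → -11-0  -111-  1--11  1-1-1  1-11-  10--1  10-1-  100--  111--
Unchecked terms (primes): -0011, -11-0, -111-, 0-100, 01-10, 1--11, 1-000, 1-1-1, 1-11-, 10--1, 10-1-, 100--, 11-00, 111--
Minterm coverage:
  m3 ⊆ -0011 [E]
  m4 ⊆ 0-100 [E]
  m10 ⊆ 01-10 [E]
  m14 ⊆ -11-0,-111-,01-10
  m15 ⊆ -111- [E]
  m16 ⊆ 1-000,100--
  m17 ⊆ 10--1,100--
  m18 ⊆ 10-1-,100--
  m19 ⊆ -0011,1--11,10--1,10-1-,100--
  m21 ⊆ 1-1-1,10--1
  m22 ⊆ 1-11-,10-1-
  m23 ⊆ 1--11,1-1-1,1-11-,10--1,10-1-
  m24 ⊆ 1-000,11-00
  m27 ⊆ 1--11 [E]
  m28 ⊆ -11-0,11-00,111--
  m29 ⊆ 1-1-1,111--
  m30 ⊆ -11-0,-111-,1-11-,111--
  m31 ⊆ -111-,1--11,1-1-1,1-11-,111--
E = {-0011, -111-, 0-100, 01-10, 1--11}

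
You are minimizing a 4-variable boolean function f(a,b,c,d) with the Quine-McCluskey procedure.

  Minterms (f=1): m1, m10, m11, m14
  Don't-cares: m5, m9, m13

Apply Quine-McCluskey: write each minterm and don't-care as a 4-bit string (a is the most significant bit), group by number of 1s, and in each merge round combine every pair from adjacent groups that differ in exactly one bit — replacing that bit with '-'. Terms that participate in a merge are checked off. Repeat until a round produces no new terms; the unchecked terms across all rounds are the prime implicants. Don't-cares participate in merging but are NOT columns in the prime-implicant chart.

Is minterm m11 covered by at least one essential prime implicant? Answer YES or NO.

Round 0: 0001✓ 0101✓ 1001✓ 1010✓ 1011✓ 1101✓ 1110✓
Round 1: -001✓ -101✓ 0-01✓ 1-01✓ 1-10 10-1 101-
Round 2: --01
PIs = {--01, 1-10, 10-1, 101-}
Coverage chart:
  m1: --01 ←essential
  m10: 1-10,101-
  m11: 10-1,101-
  m14: 1-10 ←essential
Essential: --01, 1-10

NO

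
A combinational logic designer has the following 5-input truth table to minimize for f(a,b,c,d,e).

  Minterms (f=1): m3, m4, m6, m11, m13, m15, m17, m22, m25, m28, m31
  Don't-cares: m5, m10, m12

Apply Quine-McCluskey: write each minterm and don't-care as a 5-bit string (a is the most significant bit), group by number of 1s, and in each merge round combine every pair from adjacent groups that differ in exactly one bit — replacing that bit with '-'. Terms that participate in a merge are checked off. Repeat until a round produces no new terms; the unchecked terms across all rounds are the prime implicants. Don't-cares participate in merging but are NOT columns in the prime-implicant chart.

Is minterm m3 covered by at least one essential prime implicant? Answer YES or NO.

Round 0: 00011✓ 00100✓ 00101✓ 00110✓ 01010✓ 01011✓ 01100✓ 01101✓ 01111✓ 10001✓ 10110✓ 11001✓ 11100✓ 11111✓
Round 1: -0110 -1100 -1111 0-011 0-100✓ 0-101✓ 001-0 0010-✓ 01-11 0101- 011-1 0110-✓ 1-001
Round 2: 0-10-
PIs = {-0110, -1100, -1111, 0-011, 0-10-, 001-0, 01-11, 0101-, 011-1, 1-001}
Coverage chart:
  m3: 0-011 ←essential
  m4: 0-10-,001-0
  m6: -0110,001-0
  m11: 0-011,01-11,0101-
  m13: 0-10-,011-1
  m15: -1111,01-11,011-1
  m17: 1-001 ←essential
  m22: -0110 ←essential
  m25: 1-001 ←essential
  m28: -1100 ←essential
  m31: -1111 ←essential
Essential: -0110, -1100, -1111, 0-011, 1-001

YES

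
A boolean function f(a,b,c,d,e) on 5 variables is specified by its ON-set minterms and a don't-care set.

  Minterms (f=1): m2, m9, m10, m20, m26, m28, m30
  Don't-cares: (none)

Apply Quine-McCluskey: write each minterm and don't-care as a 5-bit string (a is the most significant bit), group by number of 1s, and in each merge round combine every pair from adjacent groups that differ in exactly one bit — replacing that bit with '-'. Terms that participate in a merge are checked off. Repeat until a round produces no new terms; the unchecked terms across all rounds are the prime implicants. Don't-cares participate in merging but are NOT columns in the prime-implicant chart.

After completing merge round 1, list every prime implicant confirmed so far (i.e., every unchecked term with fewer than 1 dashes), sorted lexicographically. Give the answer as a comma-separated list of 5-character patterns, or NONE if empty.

01001

[col 0] 00010*, 01001, 01010*, 10100*, 11010*, 11100*, 11110*
[col 1] -1010, 0-010, 1-100, 11-10, 111-0
Prime implicants: -1010, 0-010, 01001, 1-100, 11-10, 111-0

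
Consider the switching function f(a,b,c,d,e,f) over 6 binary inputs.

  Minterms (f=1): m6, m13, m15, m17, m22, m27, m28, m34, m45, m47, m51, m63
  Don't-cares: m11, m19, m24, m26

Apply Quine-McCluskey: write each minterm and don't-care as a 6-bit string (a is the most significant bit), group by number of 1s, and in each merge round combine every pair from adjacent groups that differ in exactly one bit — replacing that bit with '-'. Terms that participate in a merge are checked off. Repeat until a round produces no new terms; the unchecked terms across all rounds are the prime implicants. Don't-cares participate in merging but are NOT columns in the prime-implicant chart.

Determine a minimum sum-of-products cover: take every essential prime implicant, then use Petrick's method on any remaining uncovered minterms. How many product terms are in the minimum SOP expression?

Round 0: 000110✓ 001011✓ 001101✓ 001111✓ 010001✓ 010011✓ 010110✓ 011000✓ 011010✓ 011011✓ 011100✓ 100010 101101✓ 101111✓ 110011✓ 111111✓
Round 1: -01101✓ -01111✓ -10011 0-0110 0-1011 001-11 0011-1✓ 01-011 0100-1 011-00 0110-0 01101- 1-1111 1011-1✓
Round 2: -011-1
PIs = {-011-1, -10011, 0-0110, 0-1011, 001-11, 01-011, 0100-1, 011-00, 0110-0, 01101-, 1-1111, 100010}
Coverage chart:
  m6: 0-0110 ←essential
  m13: -011-1 ←essential
  m15: -011-1,001-11
  m17: 0100-1 ←essential
  m22: 0-0110 ←essential
  m27: 0-1011,01-011,01101-
  m28: 011-00 ←essential
  m34: 100010 ←essential
  m45: -011-1 ←essential
  m47: -011-1,1-1111
  m51: -10011 ←essential
  m63: 1-1111 ←essential
Essential: -011-1, -10011, 0-0110, 0100-1, 011-00, 1-1111, 100010
Petrick residual → 0-1011
Min cover (8 terms): b'cdf + bc'd'ef + a'c'def' + a'cd'ef + a'bc'd'f + a'bce'f' + acdef + ab'c'd'ef'

8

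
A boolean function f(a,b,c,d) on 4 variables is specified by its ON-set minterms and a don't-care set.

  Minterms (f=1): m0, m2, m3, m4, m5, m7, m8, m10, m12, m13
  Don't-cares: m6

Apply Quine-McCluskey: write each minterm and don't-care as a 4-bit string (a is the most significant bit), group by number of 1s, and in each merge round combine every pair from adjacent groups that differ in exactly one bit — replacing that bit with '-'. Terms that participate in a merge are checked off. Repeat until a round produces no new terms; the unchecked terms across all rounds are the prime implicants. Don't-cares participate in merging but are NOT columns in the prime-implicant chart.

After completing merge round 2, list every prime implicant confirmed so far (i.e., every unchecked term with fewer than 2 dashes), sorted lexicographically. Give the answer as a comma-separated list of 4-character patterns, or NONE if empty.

NONE

size-2^0 implicants → 0000(✓)  0010(✓)  0011(✓)  0100(✓)  0101(✓)  0110(✓)  0111(✓)  1000(✓)  1010(✓)  1100(✓)  1101(✓)
size-2^1 implicants → -000(✓)  -010(✓)  -100(✓)  -101(✓)  0-00(✓)  0-10(✓)  0-11(✓)  00-0(✓)  001-(✓)  01-0(✓)  01-1(✓)  010-(✓)  011-(✓)  1-00(✓)  10-0(✓)  110-(✓)
size-2^2 implicants → --00  -0-0  -10-  0--0  0-1-  01--
Unchecked terms (primes): --00, -0-0, -10-, 0--0, 0-1-, 01--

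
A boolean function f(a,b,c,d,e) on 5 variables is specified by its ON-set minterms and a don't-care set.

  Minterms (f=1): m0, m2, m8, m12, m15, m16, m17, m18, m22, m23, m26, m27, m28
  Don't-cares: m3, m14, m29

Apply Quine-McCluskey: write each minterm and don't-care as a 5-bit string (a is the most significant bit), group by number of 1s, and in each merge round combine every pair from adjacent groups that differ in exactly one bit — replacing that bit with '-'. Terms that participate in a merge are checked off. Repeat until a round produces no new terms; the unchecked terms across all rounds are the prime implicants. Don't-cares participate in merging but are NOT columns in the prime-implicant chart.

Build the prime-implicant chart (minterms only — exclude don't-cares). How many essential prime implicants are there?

Round 0: 00000✓ 00010✓ 00011✓ 01000✓ 01100✓ 01110✓ 01111✓ 10000✓ 10001✓ 10010✓ 10110✓ 10111✓ 11010✓ 11011✓ 11100✓ 11101✓
Round 1: -0000✓ -0010✓ -1100 0-000 000-0✓ 0001- 01-00 011-0 0111- 1-010 10-10 100-0✓ 1000- 1011- 1101- 1110-
Round 2: -00-0
PIs = {-00-0, -1100, 0-000, 0001-, 01-00, 011-0, 0111-, 1-010, 10-10, 1000-, 1011-, 1101-, 1110-}
Coverage chart:
  m0: -00-0,0-000
  m2: -00-0,0001-
  m8: 0-000,01-00
  m12: -1100,01-00,011-0
  m15: 0111- ←essential
  m16: -00-0,1000-
  m17: 1000- ←essential
  m18: -00-0,1-010,10-10
  m22: 10-10,1011-
  m23: 1011- ←essential
  m26: 1-010,1101-
  m27: 1101- ←essential
  m28: -1100,1110-
Essential: 0111-, 1000-, 1011-, 1101-

4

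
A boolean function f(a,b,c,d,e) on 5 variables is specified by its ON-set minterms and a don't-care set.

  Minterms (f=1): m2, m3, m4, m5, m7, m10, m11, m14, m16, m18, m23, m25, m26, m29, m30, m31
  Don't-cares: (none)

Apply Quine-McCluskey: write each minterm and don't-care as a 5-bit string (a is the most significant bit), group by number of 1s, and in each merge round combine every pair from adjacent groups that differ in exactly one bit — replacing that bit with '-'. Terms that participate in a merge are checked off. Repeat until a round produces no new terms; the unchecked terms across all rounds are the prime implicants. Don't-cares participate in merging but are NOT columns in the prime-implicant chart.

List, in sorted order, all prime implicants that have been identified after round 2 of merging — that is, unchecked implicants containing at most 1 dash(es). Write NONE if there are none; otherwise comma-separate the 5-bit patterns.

-0111, 00-11, 001-1, 0010-, 1-111, 100-0, 11-01, 111-1, 1111-

[col 0] 00010*, 00011*, 00100*, 00101*, 00111*, 01010*, 01011*, 01110*, 10000*, 10010*, 10111*, 11001*, 11010*, 11101*, 11110*, 11111*
[col 1] -0010*, -0111, -1010*, -1110*, 0-010*, 0-011*, 00-11, 0001-*, 001-1, 0010-, 01-10*, 0101-*, 1-010*, 1-111, 100-0, 11-01, 11-10*, 111-1, 1111-
[col 2] --010, -1-10, 0-01-
Prime implicants: --010, -0111, -1-10, 0-01-, 00-11, 001-1, 0010-, 1-111, 100-0, 11-01, 111-1, 1111-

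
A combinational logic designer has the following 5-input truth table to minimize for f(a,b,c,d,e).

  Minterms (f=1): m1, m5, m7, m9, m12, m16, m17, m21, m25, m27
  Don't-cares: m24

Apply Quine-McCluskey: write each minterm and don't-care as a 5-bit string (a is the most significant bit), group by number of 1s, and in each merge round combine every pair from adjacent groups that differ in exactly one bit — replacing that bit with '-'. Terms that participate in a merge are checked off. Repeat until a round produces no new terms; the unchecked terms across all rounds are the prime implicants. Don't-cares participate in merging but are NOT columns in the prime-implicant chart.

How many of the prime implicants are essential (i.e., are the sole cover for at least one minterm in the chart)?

size-2^0 implicants → 00001(✓)  00101(✓)  00111(✓)  01001(✓)  01100  10000(✓)  10001(✓)  10101(✓)  11000(✓)  11001(✓)  11011(✓)
size-2^1 implicants → -0001(✓)  -0101(✓)  -1001(✓)  0-001(✓)  00-01(✓)  001-1  1-000(✓)  1-001(✓)  10-01(✓)  1000-(✓)  110-1  1100-(✓)
size-2^2 implicants → --001  -0-01  1-00-
Unchecked terms (primes): --001, -0-01, 001-1, 01100, 1-00-, 110-1
Minterm coverage:
  m1 ⊆ --001,-0-01
  m5 ⊆ -0-01,001-1
  m7 ⊆ 001-1 [E]
  m9 ⊆ --001 [E]
  m12 ⊆ 01100 [E]
  m16 ⊆ 1-00- [E]
  m17 ⊆ --001,-0-01,1-00-
  m21 ⊆ -0-01 [E]
  m25 ⊆ --001,1-00-,110-1
  m27 ⊆ 110-1 [E]
E = {--001, -0-01, 001-1, 01100, 1-00-, 110-1}

6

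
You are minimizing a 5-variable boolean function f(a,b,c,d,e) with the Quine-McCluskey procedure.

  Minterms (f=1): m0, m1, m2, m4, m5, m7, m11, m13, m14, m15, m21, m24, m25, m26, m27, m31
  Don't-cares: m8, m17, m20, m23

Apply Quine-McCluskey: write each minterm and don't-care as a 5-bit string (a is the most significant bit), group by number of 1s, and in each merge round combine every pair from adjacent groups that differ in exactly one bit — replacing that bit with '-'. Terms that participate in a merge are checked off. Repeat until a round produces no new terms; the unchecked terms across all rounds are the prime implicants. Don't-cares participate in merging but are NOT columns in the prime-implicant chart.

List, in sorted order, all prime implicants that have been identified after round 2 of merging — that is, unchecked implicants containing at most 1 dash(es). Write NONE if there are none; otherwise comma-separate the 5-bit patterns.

Round 0: 00000✓ 00001✓ 00010✓ 00100✓ 00101✓ 00111✓ 01000✓ 01011✓ 01101✓ 01110✓ 01111✓ 10001✓ 10100✓ 10101✓ 10111✓ 11000✓ 11001✓ 11010✓ 11011✓ 11111✓
Round 1: -0001✓ -0100✓ -0101✓ -0111✓ -1000 -1011✓ -1111✓ 0-000 0-101✓ 0-111✓ 00-00✓ 00-01✓ 000-0 0000-✓ 001-1✓ 0010-✓ 01-11✓ 011-1✓ 0111- 1-001 1-111✓ 10-01✓ 101-1✓ 1010-✓ 11-11✓ 110-0✓ 110-1✓ 1100-✓ 1101-✓
Round 2: --111 -0-01 -01-1 -010- -1-11 0-1-1 00-0- 110--
PIs = {--111, -0-01, -01-1, -010-, -1-11, -1000, 0-000, 0-1-1, 00-0-, 000-0, 0111-, 1-001, 110--}

-1000, 0-000, 000-0, 0111-, 1-001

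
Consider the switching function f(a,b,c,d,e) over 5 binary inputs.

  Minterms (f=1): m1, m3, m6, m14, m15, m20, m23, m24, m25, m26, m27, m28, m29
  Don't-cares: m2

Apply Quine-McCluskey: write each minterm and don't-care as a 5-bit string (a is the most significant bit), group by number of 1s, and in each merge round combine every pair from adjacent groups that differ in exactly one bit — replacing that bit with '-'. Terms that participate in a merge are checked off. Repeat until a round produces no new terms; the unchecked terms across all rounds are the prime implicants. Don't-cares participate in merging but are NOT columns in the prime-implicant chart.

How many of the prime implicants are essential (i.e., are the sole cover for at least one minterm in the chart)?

6

[col 0] 00001*, 00010*, 00011*, 00110*, 01110*, 01111*, 10100*, 10111, 11000*, 11001*, 11010*, 11011*, 11100*, 11101*
[col 1] 0-110, 00-10, 000-1, 0001-, 0111-, 1-100, 11-00*, 11-01*, 110-0*, 110-1*, 1100-*, 1101-*, 1110-*
[col 2] 11-0-, 110--
Prime implicants: 0-110, 00-10, 000-1, 0001-, 0111-, 1-100, 10111, 11-0-, 110--
PI chart (minterm → PIs covering it):
  1 | 000-1  (sole → essential)
  3 | 000-1,0001-
  6 | 0-110,00-10
  14 | 0-110,0111-
  15 | 0111-  (sole → essential)
  20 | 1-100  (sole → essential)
  23 | 10111  (sole → essential)
  24 | 11-0-,110--
  25 | 11-0-,110--
  26 | 110--  (sole → essential)
  27 | 110--  (sole → essential)
  28 | 1-100,11-0-
  29 | 11-0-  (sole → essential)
Essential prime implicants: 000-1, 0111-, 1-100, 10111, 11-0-, 110--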